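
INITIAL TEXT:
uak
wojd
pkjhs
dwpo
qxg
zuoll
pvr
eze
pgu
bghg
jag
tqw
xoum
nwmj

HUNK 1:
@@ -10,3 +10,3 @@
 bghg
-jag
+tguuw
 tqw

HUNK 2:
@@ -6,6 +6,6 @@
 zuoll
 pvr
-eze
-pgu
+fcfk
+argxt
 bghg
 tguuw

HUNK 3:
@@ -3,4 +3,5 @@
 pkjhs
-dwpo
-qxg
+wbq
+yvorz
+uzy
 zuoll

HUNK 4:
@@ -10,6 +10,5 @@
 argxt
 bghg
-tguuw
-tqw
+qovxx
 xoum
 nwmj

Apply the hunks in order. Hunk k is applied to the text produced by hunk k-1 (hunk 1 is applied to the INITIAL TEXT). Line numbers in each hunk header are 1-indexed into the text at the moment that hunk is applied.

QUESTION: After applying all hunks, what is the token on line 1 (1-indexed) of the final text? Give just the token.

Hunk 1: at line 10 remove [jag] add [tguuw] -> 14 lines: uak wojd pkjhs dwpo qxg zuoll pvr eze pgu bghg tguuw tqw xoum nwmj
Hunk 2: at line 6 remove [eze,pgu] add [fcfk,argxt] -> 14 lines: uak wojd pkjhs dwpo qxg zuoll pvr fcfk argxt bghg tguuw tqw xoum nwmj
Hunk 3: at line 3 remove [dwpo,qxg] add [wbq,yvorz,uzy] -> 15 lines: uak wojd pkjhs wbq yvorz uzy zuoll pvr fcfk argxt bghg tguuw tqw xoum nwmj
Hunk 4: at line 10 remove [tguuw,tqw] add [qovxx] -> 14 lines: uak wojd pkjhs wbq yvorz uzy zuoll pvr fcfk argxt bghg qovxx xoum nwmj
Final line 1: uak

Answer: uak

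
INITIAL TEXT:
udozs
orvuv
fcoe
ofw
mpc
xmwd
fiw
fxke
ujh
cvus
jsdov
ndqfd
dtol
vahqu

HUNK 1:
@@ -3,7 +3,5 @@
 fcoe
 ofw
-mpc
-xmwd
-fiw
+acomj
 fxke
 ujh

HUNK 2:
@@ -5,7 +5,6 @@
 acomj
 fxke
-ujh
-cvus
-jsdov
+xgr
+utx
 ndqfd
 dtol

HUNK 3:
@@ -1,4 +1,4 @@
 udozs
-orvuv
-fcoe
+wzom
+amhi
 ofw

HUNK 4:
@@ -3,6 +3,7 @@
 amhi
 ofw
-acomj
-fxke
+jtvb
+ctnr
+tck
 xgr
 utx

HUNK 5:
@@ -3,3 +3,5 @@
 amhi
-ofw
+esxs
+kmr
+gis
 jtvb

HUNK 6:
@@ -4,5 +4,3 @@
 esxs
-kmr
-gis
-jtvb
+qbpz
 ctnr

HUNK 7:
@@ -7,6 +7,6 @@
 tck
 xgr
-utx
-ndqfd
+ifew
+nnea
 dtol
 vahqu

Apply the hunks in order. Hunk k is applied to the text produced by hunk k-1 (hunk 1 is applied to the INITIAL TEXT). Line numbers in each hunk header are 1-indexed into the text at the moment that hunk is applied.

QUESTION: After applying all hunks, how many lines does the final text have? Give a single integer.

Answer: 12

Derivation:
Hunk 1: at line 3 remove [mpc,xmwd,fiw] add [acomj] -> 12 lines: udozs orvuv fcoe ofw acomj fxke ujh cvus jsdov ndqfd dtol vahqu
Hunk 2: at line 5 remove [ujh,cvus,jsdov] add [xgr,utx] -> 11 lines: udozs orvuv fcoe ofw acomj fxke xgr utx ndqfd dtol vahqu
Hunk 3: at line 1 remove [orvuv,fcoe] add [wzom,amhi] -> 11 lines: udozs wzom amhi ofw acomj fxke xgr utx ndqfd dtol vahqu
Hunk 4: at line 3 remove [acomj,fxke] add [jtvb,ctnr,tck] -> 12 lines: udozs wzom amhi ofw jtvb ctnr tck xgr utx ndqfd dtol vahqu
Hunk 5: at line 3 remove [ofw] add [esxs,kmr,gis] -> 14 lines: udozs wzom amhi esxs kmr gis jtvb ctnr tck xgr utx ndqfd dtol vahqu
Hunk 6: at line 4 remove [kmr,gis,jtvb] add [qbpz] -> 12 lines: udozs wzom amhi esxs qbpz ctnr tck xgr utx ndqfd dtol vahqu
Hunk 7: at line 7 remove [utx,ndqfd] add [ifew,nnea] -> 12 lines: udozs wzom amhi esxs qbpz ctnr tck xgr ifew nnea dtol vahqu
Final line count: 12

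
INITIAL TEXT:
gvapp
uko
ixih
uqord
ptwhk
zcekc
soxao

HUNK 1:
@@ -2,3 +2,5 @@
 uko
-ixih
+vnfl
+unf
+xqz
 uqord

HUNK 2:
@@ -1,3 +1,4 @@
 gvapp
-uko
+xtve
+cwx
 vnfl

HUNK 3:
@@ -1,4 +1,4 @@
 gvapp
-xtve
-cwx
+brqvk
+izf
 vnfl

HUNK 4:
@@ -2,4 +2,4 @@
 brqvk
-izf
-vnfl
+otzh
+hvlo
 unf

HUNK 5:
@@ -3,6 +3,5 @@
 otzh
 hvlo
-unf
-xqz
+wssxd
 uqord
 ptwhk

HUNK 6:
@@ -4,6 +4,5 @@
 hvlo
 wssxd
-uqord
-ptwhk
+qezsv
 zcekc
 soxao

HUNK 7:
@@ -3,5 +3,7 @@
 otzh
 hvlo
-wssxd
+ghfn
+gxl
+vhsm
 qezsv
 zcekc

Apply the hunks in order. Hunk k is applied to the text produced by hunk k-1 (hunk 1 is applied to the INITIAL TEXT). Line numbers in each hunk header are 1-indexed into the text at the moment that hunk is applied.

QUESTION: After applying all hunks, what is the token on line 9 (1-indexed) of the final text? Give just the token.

Hunk 1: at line 2 remove [ixih] add [vnfl,unf,xqz] -> 9 lines: gvapp uko vnfl unf xqz uqord ptwhk zcekc soxao
Hunk 2: at line 1 remove [uko] add [xtve,cwx] -> 10 lines: gvapp xtve cwx vnfl unf xqz uqord ptwhk zcekc soxao
Hunk 3: at line 1 remove [xtve,cwx] add [brqvk,izf] -> 10 lines: gvapp brqvk izf vnfl unf xqz uqord ptwhk zcekc soxao
Hunk 4: at line 2 remove [izf,vnfl] add [otzh,hvlo] -> 10 lines: gvapp brqvk otzh hvlo unf xqz uqord ptwhk zcekc soxao
Hunk 5: at line 3 remove [unf,xqz] add [wssxd] -> 9 lines: gvapp brqvk otzh hvlo wssxd uqord ptwhk zcekc soxao
Hunk 6: at line 4 remove [uqord,ptwhk] add [qezsv] -> 8 lines: gvapp brqvk otzh hvlo wssxd qezsv zcekc soxao
Hunk 7: at line 3 remove [wssxd] add [ghfn,gxl,vhsm] -> 10 lines: gvapp brqvk otzh hvlo ghfn gxl vhsm qezsv zcekc soxao
Final line 9: zcekc

Answer: zcekc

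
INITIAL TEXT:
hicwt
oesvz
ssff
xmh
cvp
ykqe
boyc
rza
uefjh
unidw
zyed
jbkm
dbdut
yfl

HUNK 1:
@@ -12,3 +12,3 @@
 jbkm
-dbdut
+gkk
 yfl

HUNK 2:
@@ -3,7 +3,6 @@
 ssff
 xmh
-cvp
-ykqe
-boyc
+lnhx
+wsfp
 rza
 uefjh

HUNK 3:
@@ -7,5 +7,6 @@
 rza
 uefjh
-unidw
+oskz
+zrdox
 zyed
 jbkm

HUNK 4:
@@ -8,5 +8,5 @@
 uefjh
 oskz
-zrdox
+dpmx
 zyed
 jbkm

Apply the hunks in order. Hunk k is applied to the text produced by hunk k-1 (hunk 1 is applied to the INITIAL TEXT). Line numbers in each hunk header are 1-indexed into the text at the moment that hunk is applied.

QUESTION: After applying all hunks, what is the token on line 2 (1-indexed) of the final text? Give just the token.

Answer: oesvz

Derivation:
Hunk 1: at line 12 remove [dbdut] add [gkk] -> 14 lines: hicwt oesvz ssff xmh cvp ykqe boyc rza uefjh unidw zyed jbkm gkk yfl
Hunk 2: at line 3 remove [cvp,ykqe,boyc] add [lnhx,wsfp] -> 13 lines: hicwt oesvz ssff xmh lnhx wsfp rza uefjh unidw zyed jbkm gkk yfl
Hunk 3: at line 7 remove [unidw] add [oskz,zrdox] -> 14 lines: hicwt oesvz ssff xmh lnhx wsfp rza uefjh oskz zrdox zyed jbkm gkk yfl
Hunk 4: at line 8 remove [zrdox] add [dpmx] -> 14 lines: hicwt oesvz ssff xmh lnhx wsfp rza uefjh oskz dpmx zyed jbkm gkk yfl
Final line 2: oesvz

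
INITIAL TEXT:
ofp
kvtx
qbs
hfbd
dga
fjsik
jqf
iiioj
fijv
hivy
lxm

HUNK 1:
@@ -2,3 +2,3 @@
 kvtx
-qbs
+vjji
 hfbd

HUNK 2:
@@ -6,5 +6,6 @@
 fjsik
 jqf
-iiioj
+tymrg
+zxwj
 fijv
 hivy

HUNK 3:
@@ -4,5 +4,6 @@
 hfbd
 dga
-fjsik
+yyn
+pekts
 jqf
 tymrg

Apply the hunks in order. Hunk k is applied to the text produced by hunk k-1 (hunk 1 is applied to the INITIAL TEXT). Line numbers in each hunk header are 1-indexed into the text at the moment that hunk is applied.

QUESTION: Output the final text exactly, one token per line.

Hunk 1: at line 2 remove [qbs] add [vjji] -> 11 lines: ofp kvtx vjji hfbd dga fjsik jqf iiioj fijv hivy lxm
Hunk 2: at line 6 remove [iiioj] add [tymrg,zxwj] -> 12 lines: ofp kvtx vjji hfbd dga fjsik jqf tymrg zxwj fijv hivy lxm
Hunk 3: at line 4 remove [fjsik] add [yyn,pekts] -> 13 lines: ofp kvtx vjji hfbd dga yyn pekts jqf tymrg zxwj fijv hivy lxm

Answer: ofp
kvtx
vjji
hfbd
dga
yyn
pekts
jqf
tymrg
zxwj
fijv
hivy
lxm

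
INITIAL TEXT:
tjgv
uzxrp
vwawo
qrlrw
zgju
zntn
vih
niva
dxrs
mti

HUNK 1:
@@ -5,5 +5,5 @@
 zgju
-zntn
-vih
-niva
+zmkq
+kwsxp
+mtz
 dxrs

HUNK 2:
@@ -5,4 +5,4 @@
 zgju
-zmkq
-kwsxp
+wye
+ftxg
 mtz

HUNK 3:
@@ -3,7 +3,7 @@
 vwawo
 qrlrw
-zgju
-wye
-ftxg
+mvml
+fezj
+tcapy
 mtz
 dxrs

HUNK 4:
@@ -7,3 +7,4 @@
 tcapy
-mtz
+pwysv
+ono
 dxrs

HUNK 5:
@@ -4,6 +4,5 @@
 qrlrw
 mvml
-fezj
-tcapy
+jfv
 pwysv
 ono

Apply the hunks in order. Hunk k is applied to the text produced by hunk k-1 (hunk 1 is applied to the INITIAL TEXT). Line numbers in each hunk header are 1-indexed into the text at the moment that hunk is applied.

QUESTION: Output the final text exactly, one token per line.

Answer: tjgv
uzxrp
vwawo
qrlrw
mvml
jfv
pwysv
ono
dxrs
mti

Derivation:
Hunk 1: at line 5 remove [zntn,vih,niva] add [zmkq,kwsxp,mtz] -> 10 lines: tjgv uzxrp vwawo qrlrw zgju zmkq kwsxp mtz dxrs mti
Hunk 2: at line 5 remove [zmkq,kwsxp] add [wye,ftxg] -> 10 lines: tjgv uzxrp vwawo qrlrw zgju wye ftxg mtz dxrs mti
Hunk 3: at line 3 remove [zgju,wye,ftxg] add [mvml,fezj,tcapy] -> 10 lines: tjgv uzxrp vwawo qrlrw mvml fezj tcapy mtz dxrs mti
Hunk 4: at line 7 remove [mtz] add [pwysv,ono] -> 11 lines: tjgv uzxrp vwawo qrlrw mvml fezj tcapy pwysv ono dxrs mti
Hunk 5: at line 4 remove [fezj,tcapy] add [jfv] -> 10 lines: tjgv uzxrp vwawo qrlrw mvml jfv pwysv ono dxrs mti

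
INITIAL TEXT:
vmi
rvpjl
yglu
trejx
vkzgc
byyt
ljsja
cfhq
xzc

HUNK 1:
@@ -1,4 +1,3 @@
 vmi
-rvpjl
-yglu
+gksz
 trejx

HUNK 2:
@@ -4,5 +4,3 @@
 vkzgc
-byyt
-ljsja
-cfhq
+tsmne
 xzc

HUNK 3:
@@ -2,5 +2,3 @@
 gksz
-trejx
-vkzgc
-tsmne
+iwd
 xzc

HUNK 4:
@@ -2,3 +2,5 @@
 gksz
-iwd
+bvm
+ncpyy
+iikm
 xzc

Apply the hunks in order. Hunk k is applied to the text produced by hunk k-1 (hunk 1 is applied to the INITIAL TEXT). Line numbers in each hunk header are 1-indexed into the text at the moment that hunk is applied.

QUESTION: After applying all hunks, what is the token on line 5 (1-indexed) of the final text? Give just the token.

Answer: iikm

Derivation:
Hunk 1: at line 1 remove [rvpjl,yglu] add [gksz] -> 8 lines: vmi gksz trejx vkzgc byyt ljsja cfhq xzc
Hunk 2: at line 4 remove [byyt,ljsja,cfhq] add [tsmne] -> 6 lines: vmi gksz trejx vkzgc tsmne xzc
Hunk 3: at line 2 remove [trejx,vkzgc,tsmne] add [iwd] -> 4 lines: vmi gksz iwd xzc
Hunk 4: at line 2 remove [iwd] add [bvm,ncpyy,iikm] -> 6 lines: vmi gksz bvm ncpyy iikm xzc
Final line 5: iikm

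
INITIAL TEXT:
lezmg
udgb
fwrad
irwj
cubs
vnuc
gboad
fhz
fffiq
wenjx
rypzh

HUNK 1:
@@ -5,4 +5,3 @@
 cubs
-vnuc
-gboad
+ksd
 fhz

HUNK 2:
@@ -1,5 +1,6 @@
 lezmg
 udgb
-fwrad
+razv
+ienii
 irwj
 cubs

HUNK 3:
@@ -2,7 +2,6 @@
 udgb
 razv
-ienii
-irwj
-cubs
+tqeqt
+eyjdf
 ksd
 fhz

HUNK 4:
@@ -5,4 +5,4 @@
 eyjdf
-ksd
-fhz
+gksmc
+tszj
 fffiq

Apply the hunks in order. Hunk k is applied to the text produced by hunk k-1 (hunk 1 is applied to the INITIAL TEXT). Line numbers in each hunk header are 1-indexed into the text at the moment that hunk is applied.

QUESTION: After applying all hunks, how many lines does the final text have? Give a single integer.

Answer: 10

Derivation:
Hunk 1: at line 5 remove [vnuc,gboad] add [ksd] -> 10 lines: lezmg udgb fwrad irwj cubs ksd fhz fffiq wenjx rypzh
Hunk 2: at line 1 remove [fwrad] add [razv,ienii] -> 11 lines: lezmg udgb razv ienii irwj cubs ksd fhz fffiq wenjx rypzh
Hunk 3: at line 2 remove [ienii,irwj,cubs] add [tqeqt,eyjdf] -> 10 lines: lezmg udgb razv tqeqt eyjdf ksd fhz fffiq wenjx rypzh
Hunk 4: at line 5 remove [ksd,fhz] add [gksmc,tszj] -> 10 lines: lezmg udgb razv tqeqt eyjdf gksmc tszj fffiq wenjx rypzh
Final line count: 10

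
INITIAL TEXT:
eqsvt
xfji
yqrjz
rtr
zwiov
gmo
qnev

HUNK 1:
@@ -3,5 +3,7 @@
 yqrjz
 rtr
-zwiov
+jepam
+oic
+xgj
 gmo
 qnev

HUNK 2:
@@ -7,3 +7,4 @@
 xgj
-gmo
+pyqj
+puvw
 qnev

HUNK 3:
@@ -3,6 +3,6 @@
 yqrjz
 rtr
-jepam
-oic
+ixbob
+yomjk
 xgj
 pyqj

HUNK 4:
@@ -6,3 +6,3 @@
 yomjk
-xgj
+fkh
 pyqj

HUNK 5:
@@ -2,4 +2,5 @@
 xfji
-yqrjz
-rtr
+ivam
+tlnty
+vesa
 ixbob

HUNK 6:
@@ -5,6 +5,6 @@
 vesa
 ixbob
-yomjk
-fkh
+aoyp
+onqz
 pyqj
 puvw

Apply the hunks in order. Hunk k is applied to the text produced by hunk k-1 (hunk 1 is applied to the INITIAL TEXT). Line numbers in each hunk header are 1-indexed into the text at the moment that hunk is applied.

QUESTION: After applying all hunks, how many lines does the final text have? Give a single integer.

Answer: 11

Derivation:
Hunk 1: at line 3 remove [zwiov] add [jepam,oic,xgj] -> 9 lines: eqsvt xfji yqrjz rtr jepam oic xgj gmo qnev
Hunk 2: at line 7 remove [gmo] add [pyqj,puvw] -> 10 lines: eqsvt xfji yqrjz rtr jepam oic xgj pyqj puvw qnev
Hunk 3: at line 3 remove [jepam,oic] add [ixbob,yomjk] -> 10 lines: eqsvt xfji yqrjz rtr ixbob yomjk xgj pyqj puvw qnev
Hunk 4: at line 6 remove [xgj] add [fkh] -> 10 lines: eqsvt xfji yqrjz rtr ixbob yomjk fkh pyqj puvw qnev
Hunk 5: at line 2 remove [yqrjz,rtr] add [ivam,tlnty,vesa] -> 11 lines: eqsvt xfji ivam tlnty vesa ixbob yomjk fkh pyqj puvw qnev
Hunk 6: at line 5 remove [yomjk,fkh] add [aoyp,onqz] -> 11 lines: eqsvt xfji ivam tlnty vesa ixbob aoyp onqz pyqj puvw qnev
Final line count: 11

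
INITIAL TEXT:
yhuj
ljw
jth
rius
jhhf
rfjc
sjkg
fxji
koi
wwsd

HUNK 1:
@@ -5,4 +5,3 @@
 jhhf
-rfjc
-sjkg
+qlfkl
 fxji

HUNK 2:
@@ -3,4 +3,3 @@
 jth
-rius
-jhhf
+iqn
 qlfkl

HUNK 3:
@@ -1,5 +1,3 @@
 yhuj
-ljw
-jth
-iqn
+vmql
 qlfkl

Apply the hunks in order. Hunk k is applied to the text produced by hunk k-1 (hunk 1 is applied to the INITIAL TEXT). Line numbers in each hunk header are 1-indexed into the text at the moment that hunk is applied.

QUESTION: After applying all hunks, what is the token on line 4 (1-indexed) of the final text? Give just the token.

Hunk 1: at line 5 remove [rfjc,sjkg] add [qlfkl] -> 9 lines: yhuj ljw jth rius jhhf qlfkl fxji koi wwsd
Hunk 2: at line 3 remove [rius,jhhf] add [iqn] -> 8 lines: yhuj ljw jth iqn qlfkl fxji koi wwsd
Hunk 3: at line 1 remove [ljw,jth,iqn] add [vmql] -> 6 lines: yhuj vmql qlfkl fxji koi wwsd
Final line 4: fxji

Answer: fxji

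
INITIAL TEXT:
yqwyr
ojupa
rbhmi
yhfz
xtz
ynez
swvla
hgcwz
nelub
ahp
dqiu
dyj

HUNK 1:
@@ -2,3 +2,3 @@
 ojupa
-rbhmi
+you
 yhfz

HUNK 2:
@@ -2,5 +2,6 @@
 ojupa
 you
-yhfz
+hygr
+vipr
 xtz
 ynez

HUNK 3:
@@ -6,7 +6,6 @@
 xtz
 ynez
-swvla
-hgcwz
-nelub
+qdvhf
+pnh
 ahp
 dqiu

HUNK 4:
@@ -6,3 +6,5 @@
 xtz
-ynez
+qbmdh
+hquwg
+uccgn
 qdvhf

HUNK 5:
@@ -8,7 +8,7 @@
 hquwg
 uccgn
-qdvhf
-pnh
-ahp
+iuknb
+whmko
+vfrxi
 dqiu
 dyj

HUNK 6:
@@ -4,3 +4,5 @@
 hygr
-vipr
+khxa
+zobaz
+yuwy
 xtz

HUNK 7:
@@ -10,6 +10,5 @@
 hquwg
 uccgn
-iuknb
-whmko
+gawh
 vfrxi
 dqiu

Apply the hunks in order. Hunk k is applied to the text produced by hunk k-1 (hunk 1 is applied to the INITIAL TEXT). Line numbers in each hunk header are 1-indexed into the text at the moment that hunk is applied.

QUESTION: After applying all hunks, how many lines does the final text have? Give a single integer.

Answer: 15

Derivation:
Hunk 1: at line 2 remove [rbhmi] add [you] -> 12 lines: yqwyr ojupa you yhfz xtz ynez swvla hgcwz nelub ahp dqiu dyj
Hunk 2: at line 2 remove [yhfz] add [hygr,vipr] -> 13 lines: yqwyr ojupa you hygr vipr xtz ynez swvla hgcwz nelub ahp dqiu dyj
Hunk 3: at line 6 remove [swvla,hgcwz,nelub] add [qdvhf,pnh] -> 12 lines: yqwyr ojupa you hygr vipr xtz ynez qdvhf pnh ahp dqiu dyj
Hunk 4: at line 6 remove [ynez] add [qbmdh,hquwg,uccgn] -> 14 lines: yqwyr ojupa you hygr vipr xtz qbmdh hquwg uccgn qdvhf pnh ahp dqiu dyj
Hunk 5: at line 8 remove [qdvhf,pnh,ahp] add [iuknb,whmko,vfrxi] -> 14 lines: yqwyr ojupa you hygr vipr xtz qbmdh hquwg uccgn iuknb whmko vfrxi dqiu dyj
Hunk 6: at line 4 remove [vipr] add [khxa,zobaz,yuwy] -> 16 lines: yqwyr ojupa you hygr khxa zobaz yuwy xtz qbmdh hquwg uccgn iuknb whmko vfrxi dqiu dyj
Hunk 7: at line 10 remove [iuknb,whmko] add [gawh] -> 15 lines: yqwyr ojupa you hygr khxa zobaz yuwy xtz qbmdh hquwg uccgn gawh vfrxi dqiu dyj
Final line count: 15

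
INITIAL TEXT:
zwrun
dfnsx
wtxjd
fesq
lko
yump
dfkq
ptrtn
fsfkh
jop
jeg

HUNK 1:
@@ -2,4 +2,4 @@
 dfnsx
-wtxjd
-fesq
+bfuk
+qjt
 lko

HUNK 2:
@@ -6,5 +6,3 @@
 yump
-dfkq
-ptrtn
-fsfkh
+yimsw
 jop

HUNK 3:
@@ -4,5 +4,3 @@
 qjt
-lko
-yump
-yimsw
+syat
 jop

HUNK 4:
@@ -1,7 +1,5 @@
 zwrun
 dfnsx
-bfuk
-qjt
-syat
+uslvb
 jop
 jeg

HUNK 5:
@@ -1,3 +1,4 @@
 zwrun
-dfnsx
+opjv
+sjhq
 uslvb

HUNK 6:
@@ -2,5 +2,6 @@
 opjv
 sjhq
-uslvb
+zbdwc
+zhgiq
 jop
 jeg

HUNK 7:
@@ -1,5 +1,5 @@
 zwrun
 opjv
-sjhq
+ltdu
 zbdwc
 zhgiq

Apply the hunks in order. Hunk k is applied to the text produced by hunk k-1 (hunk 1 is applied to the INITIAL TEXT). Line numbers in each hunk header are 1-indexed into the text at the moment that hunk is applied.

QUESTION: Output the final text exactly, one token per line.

Answer: zwrun
opjv
ltdu
zbdwc
zhgiq
jop
jeg

Derivation:
Hunk 1: at line 2 remove [wtxjd,fesq] add [bfuk,qjt] -> 11 lines: zwrun dfnsx bfuk qjt lko yump dfkq ptrtn fsfkh jop jeg
Hunk 2: at line 6 remove [dfkq,ptrtn,fsfkh] add [yimsw] -> 9 lines: zwrun dfnsx bfuk qjt lko yump yimsw jop jeg
Hunk 3: at line 4 remove [lko,yump,yimsw] add [syat] -> 7 lines: zwrun dfnsx bfuk qjt syat jop jeg
Hunk 4: at line 1 remove [bfuk,qjt,syat] add [uslvb] -> 5 lines: zwrun dfnsx uslvb jop jeg
Hunk 5: at line 1 remove [dfnsx] add [opjv,sjhq] -> 6 lines: zwrun opjv sjhq uslvb jop jeg
Hunk 6: at line 2 remove [uslvb] add [zbdwc,zhgiq] -> 7 lines: zwrun opjv sjhq zbdwc zhgiq jop jeg
Hunk 7: at line 1 remove [sjhq] add [ltdu] -> 7 lines: zwrun opjv ltdu zbdwc zhgiq jop jeg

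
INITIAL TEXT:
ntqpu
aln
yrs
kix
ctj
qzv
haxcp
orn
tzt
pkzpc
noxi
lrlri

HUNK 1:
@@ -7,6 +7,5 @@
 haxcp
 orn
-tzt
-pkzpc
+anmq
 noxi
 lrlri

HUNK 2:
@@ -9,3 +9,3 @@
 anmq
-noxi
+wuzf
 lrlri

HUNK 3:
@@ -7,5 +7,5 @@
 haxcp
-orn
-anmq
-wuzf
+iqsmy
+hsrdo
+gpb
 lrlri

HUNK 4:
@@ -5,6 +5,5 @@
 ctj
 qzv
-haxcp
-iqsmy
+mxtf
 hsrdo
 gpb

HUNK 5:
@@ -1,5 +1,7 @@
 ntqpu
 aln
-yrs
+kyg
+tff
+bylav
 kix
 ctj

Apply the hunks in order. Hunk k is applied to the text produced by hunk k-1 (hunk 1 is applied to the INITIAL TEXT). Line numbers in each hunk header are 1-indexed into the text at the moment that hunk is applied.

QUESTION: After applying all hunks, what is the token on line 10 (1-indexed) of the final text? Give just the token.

Answer: hsrdo

Derivation:
Hunk 1: at line 7 remove [tzt,pkzpc] add [anmq] -> 11 lines: ntqpu aln yrs kix ctj qzv haxcp orn anmq noxi lrlri
Hunk 2: at line 9 remove [noxi] add [wuzf] -> 11 lines: ntqpu aln yrs kix ctj qzv haxcp orn anmq wuzf lrlri
Hunk 3: at line 7 remove [orn,anmq,wuzf] add [iqsmy,hsrdo,gpb] -> 11 lines: ntqpu aln yrs kix ctj qzv haxcp iqsmy hsrdo gpb lrlri
Hunk 4: at line 5 remove [haxcp,iqsmy] add [mxtf] -> 10 lines: ntqpu aln yrs kix ctj qzv mxtf hsrdo gpb lrlri
Hunk 5: at line 1 remove [yrs] add [kyg,tff,bylav] -> 12 lines: ntqpu aln kyg tff bylav kix ctj qzv mxtf hsrdo gpb lrlri
Final line 10: hsrdo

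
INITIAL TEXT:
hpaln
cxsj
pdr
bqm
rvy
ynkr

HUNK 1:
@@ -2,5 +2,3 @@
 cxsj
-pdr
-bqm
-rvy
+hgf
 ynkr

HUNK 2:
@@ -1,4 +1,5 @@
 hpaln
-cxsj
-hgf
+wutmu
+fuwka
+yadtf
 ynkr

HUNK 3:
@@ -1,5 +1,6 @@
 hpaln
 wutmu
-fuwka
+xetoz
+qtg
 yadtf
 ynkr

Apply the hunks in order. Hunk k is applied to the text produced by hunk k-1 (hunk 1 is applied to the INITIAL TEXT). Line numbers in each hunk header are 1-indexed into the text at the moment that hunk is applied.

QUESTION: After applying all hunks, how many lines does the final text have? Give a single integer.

Hunk 1: at line 2 remove [pdr,bqm,rvy] add [hgf] -> 4 lines: hpaln cxsj hgf ynkr
Hunk 2: at line 1 remove [cxsj,hgf] add [wutmu,fuwka,yadtf] -> 5 lines: hpaln wutmu fuwka yadtf ynkr
Hunk 3: at line 1 remove [fuwka] add [xetoz,qtg] -> 6 lines: hpaln wutmu xetoz qtg yadtf ynkr
Final line count: 6

Answer: 6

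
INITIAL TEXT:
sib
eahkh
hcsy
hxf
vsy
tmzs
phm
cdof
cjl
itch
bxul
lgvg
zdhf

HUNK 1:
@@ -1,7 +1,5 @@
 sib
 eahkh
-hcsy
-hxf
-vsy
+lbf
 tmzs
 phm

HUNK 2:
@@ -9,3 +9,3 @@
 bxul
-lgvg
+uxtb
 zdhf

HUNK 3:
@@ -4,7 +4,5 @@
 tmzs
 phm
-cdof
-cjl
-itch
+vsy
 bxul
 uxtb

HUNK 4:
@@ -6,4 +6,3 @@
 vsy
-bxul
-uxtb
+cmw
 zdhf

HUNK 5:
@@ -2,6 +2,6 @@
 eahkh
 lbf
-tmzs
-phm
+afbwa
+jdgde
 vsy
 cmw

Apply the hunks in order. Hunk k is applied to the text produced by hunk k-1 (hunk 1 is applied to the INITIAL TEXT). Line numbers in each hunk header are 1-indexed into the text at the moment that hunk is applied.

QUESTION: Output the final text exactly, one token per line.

Hunk 1: at line 1 remove [hcsy,hxf,vsy] add [lbf] -> 11 lines: sib eahkh lbf tmzs phm cdof cjl itch bxul lgvg zdhf
Hunk 2: at line 9 remove [lgvg] add [uxtb] -> 11 lines: sib eahkh lbf tmzs phm cdof cjl itch bxul uxtb zdhf
Hunk 3: at line 4 remove [cdof,cjl,itch] add [vsy] -> 9 lines: sib eahkh lbf tmzs phm vsy bxul uxtb zdhf
Hunk 4: at line 6 remove [bxul,uxtb] add [cmw] -> 8 lines: sib eahkh lbf tmzs phm vsy cmw zdhf
Hunk 5: at line 2 remove [tmzs,phm] add [afbwa,jdgde] -> 8 lines: sib eahkh lbf afbwa jdgde vsy cmw zdhf

Answer: sib
eahkh
lbf
afbwa
jdgde
vsy
cmw
zdhf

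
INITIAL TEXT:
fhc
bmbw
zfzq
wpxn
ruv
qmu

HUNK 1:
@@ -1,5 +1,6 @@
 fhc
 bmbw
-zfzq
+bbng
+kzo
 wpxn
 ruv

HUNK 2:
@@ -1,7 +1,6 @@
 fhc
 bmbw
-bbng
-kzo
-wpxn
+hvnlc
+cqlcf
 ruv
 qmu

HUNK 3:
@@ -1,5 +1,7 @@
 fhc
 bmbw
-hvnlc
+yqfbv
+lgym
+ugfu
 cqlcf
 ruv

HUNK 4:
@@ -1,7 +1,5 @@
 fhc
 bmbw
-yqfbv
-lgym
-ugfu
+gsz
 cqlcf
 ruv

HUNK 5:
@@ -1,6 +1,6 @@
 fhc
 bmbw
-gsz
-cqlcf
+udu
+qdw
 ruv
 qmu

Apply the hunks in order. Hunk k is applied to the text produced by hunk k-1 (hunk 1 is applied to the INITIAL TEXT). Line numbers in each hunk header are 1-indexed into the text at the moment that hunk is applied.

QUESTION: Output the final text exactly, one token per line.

Hunk 1: at line 1 remove [zfzq] add [bbng,kzo] -> 7 lines: fhc bmbw bbng kzo wpxn ruv qmu
Hunk 2: at line 1 remove [bbng,kzo,wpxn] add [hvnlc,cqlcf] -> 6 lines: fhc bmbw hvnlc cqlcf ruv qmu
Hunk 3: at line 1 remove [hvnlc] add [yqfbv,lgym,ugfu] -> 8 lines: fhc bmbw yqfbv lgym ugfu cqlcf ruv qmu
Hunk 4: at line 1 remove [yqfbv,lgym,ugfu] add [gsz] -> 6 lines: fhc bmbw gsz cqlcf ruv qmu
Hunk 5: at line 1 remove [gsz,cqlcf] add [udu,qdw] -> 6 lines: fhc bmbw udu qdw ruv qmu

Answer: fhc
bmbw
udu
qdw
ruv
qmu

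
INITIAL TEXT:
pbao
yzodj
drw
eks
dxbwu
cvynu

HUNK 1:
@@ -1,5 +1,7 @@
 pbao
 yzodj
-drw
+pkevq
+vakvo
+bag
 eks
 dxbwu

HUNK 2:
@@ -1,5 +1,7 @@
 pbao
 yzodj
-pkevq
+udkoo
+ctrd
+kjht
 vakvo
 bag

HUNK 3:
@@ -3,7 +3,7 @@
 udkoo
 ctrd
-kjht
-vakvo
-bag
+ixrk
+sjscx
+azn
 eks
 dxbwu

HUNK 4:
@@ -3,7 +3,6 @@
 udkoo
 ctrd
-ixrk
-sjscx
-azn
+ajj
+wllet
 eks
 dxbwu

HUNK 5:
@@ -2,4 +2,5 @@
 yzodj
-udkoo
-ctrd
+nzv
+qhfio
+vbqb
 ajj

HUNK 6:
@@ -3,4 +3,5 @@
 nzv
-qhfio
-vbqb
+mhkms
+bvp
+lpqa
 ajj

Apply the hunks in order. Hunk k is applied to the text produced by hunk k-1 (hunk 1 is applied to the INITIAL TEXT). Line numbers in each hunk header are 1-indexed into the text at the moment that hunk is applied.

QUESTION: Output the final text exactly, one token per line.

Hunk 1: at line 1 remove [drw] add [pkevq,vakvo,bag] -> 8 lines: pbao yzodj pkevq vakvo bag eks dxbwu cvynu
Hunk 2: at line 1 remove [pkevq] add [udkoo,ctrd,kjht] -> 10 lines: pbao yzodj udkoo ctrd kjht vakvo bag eks dxbwu cvynu
Hunk 3: at line 3 remove [kjht,vakvo,bag] add [ixrk,sjscx,azn] -> 10 lines: pbao yzodj udkoo ctrd ixrk sjscx azn eks dxbwu cvynu
Hunk 4: at line 3 remove [ixrk,sjscx,azn] add [ajj,wllet] -> 9 lines: pbao yzodj udkoo ctrd ajj wllet eks dxbwu cvynu
Hunk 5: at line 2 remove [udkoo,ctrd] add [nzv,qhfio,vbqb] -> 10 lines: pbao yzodj nzv qhfio vbqb ajj wllet eks dxbwu cvynu
Hunk 6: at line 3 remove [qhfio,vbqb] add [mhkms,bvp,lpqa] -> 11 lines: pbao yzodj nzv mhkms bvp lpqa ajj wllet eks dxbwu cvynu

Answer: pbao
yzodj
nzv
mhkms
bvp
lpqa
ajj
wllet
eks
dxbwu
cvynu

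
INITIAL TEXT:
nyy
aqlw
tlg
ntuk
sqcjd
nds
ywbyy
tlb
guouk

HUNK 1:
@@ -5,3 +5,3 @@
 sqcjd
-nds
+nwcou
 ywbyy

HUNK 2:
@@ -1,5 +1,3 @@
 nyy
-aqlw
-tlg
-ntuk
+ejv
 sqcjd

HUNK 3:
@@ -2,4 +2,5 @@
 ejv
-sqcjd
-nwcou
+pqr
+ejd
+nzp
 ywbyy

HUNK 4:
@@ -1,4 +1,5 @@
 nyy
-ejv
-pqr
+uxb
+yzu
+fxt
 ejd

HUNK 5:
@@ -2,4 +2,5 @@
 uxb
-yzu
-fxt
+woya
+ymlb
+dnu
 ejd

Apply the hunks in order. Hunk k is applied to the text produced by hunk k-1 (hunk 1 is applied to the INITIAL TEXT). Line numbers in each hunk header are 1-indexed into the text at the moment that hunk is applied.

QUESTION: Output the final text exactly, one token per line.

Answer: nyy
uxb
woya
ymlb
dnu
ejd
nzp
ywbyy
tlb
guouk

Derivation:
Hunk 1: at line 5 remove [nds] add [nwcou] -> 9 lines: nyy aqlw tlg ntuk sqcjd nwcou ywbyy tlb guouk
Hunk 2: at line 1 remove [aqlw,tlg,ntuk] add [ejv] -> 7 lines: nyy ejv sqcjd nwcou ywbyy tlb guouk
Hunk 3: at line 2 remove [sqcjd,nwcou] add [pqr,ejd,nzp] -> 8 lines: nyy ejv pqr ejd nzp ywbyy tlb guouk
Hunk 4: at line 1 remove [ejv,pqr] add [uxb,yzu,fxt] -> 9 lines: nyy uxb yzu fxt ejd nzp ywbyy tlb guouk
Hunk 5: at line 2 remove [yzu,fxt] add [woya,ymlb,dnu] -> 10 lines: nyy uxb woya ymlb dnu ejd nzp ywbyy tlb guouk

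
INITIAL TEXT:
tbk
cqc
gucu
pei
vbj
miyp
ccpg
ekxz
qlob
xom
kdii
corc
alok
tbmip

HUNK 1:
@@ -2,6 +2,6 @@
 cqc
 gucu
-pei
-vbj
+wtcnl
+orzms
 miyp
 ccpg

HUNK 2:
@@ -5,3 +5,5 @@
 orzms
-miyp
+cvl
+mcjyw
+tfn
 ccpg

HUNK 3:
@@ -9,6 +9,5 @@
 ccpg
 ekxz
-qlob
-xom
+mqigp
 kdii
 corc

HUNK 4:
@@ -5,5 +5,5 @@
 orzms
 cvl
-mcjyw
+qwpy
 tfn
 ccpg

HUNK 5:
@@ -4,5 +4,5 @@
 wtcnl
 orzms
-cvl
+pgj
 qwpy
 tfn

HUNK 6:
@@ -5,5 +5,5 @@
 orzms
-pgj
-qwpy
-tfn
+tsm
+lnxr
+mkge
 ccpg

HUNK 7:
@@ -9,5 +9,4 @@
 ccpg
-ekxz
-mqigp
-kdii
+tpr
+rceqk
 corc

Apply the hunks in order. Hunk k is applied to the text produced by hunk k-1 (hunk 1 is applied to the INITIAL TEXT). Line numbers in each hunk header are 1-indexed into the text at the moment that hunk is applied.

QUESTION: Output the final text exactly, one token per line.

Hunk 1: at line 2 remove [pei,vbj] add [wtcnl,orzms] -> 14 lines: tbk cqc gucu wtcnl orzms miyp ccpg ekxz qlob xom kdii corc alok tbmip
Hunk 2: at line 5 remove [miyp] add [cvl,mcjyw,tfn] -> 16 lines: tbk cqc gucu wtcnl orzms cvl mcjyw tfn ccpg ekxz qlob xom kdii corc alok tbmip
Hunk 3: at line 9 remove [qlob,xom] add [mqigp] -> 15 lines: tbk cqc gucu wtcnl orzms cvl mcjyw tfn ccpg ekxz mqigp kdii corc alok tbmip
Hunk 4: at line 5 remove [mcjyw] add [qwpy] -> 15 lines: tbk cqc gucu wtcnl orzms cvl qwpy tfn ccpg ekxz mqigp kdii corc alok tbmip
Hunk 5: at line 4 remove [cvl] add [pgj] -> 15 lines: tbk cqc gucu wtcnl orzms pgj qwpy tfn ccpg ekxz mqigp kdii corc alok tbmip
Hunk 6: at line 5 remove [pgj,qwpy,tfn] add [tsm,lnxr,mkge] -> 15 lines: tbk cqc gucu wtcnl orzms tsm lnxr mkge ccpg ekxz mqigp kdii corc alok tbmip
Hunk 7: at line 9 remove [ekxz,mqigp,kdii] add [tpr,rceqk] -> 14 lines: tbk cqc gucu wtcnl orzms tsm lnxr mkge ccpg tpr rceqk corc alok tbmip

Answer: tbk
cqc
gucu
wtcnl
orzms
tsm
lnxr
mkge
ccpg
tpr
rceqk
corc
alok
tbmip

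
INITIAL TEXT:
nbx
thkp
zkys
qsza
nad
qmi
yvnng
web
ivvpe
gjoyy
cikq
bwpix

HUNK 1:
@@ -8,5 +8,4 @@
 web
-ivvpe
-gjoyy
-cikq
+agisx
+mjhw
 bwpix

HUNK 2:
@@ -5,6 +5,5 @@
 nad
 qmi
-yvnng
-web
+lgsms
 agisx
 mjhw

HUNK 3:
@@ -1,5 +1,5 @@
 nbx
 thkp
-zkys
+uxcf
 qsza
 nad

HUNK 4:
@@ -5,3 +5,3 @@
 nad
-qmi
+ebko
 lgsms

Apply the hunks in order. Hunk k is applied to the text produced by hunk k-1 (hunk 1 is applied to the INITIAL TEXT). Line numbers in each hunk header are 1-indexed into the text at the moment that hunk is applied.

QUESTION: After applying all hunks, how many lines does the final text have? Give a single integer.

Answer: 10

Derivation:
Hunk 1: at line 8 remove [ivvpe,gjoyy,cikq] add [agisx,mjhw] -> 11 lines: nbx thkp zkys qsza nad qmi yvnng web agisx mjhw bwpix
Hunk 2: at line 5 remove [yvnng,web] add [lgsms] -> 10 lines: nbx thkp zkys qsza nad qmi lgsms agisx mjhw bwpix
Hunk 3: at line 1 remove [zkys] add [uxcf] -> 10 lines: nbx thkp uxcf qsza nad qmi lgsms agisx mjhw bwpix
Hunk 4: at line 5 remove [qmi] add [ebko] -> 10 lines: nbx thkp uxcf qsza nad ebko lgsms agisx mjhw bwpix
Final line count: 10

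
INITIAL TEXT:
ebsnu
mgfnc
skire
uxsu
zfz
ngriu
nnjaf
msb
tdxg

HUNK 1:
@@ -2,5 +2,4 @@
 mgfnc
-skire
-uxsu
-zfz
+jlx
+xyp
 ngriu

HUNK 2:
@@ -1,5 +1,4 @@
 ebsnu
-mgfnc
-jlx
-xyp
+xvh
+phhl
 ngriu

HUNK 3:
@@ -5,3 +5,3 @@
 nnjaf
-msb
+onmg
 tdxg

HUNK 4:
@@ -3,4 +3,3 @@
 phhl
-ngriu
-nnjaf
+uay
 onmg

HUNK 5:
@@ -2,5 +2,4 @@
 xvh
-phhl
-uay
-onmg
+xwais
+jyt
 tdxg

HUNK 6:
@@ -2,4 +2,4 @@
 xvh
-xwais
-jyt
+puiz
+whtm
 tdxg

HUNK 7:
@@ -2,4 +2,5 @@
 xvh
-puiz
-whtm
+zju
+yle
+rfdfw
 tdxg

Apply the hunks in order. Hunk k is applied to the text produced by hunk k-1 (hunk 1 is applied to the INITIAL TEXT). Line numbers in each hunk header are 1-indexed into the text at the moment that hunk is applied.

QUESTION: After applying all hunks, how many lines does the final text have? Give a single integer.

Answer: 6

Derivation:
Hunk 1: at line 2 remove [skire,uxsu,zfz] add [jlx,xyp] -> 8 lines: ebsnu mgfnc jlx xyp ngriu nnjaf msb tdxg
Hunk 2: at line 1 remove [mgfnc,jlx,xyp] add [xvh,phhl] -> 7 lines: ebsnu xvh phhl ngriu nnjaf msb tdxg
Hunk 3: at line 5 remove [msb] add [onmg] -> 7 lines: ebsnu xvh phhl ngriu nnjaf onmg tdxg
Hunk 4: at line 3 remove [ngriu,nnjaf] add [uay] -> 6 lines: ebsnu xvh phhl uay onmg tdxg
Hunk 5: at line 2 remove [phhl,uay,onmg] add [xwais,jyt] -> 5 lines: ebsnu xvh xwais jyt tdxg
Hunk 6: at line 2 remove [xwais,jyt] add [puiz,whtm] -> 5 lines: ebsnu xvh puiz whtm tdxg
Hunk 7: at line 2 remove [puiz,whtm] add [zju,yle,rfdfw] -> 6 lines: ebsnu xvh zju yle rfdfw tdxg
Final line count: 6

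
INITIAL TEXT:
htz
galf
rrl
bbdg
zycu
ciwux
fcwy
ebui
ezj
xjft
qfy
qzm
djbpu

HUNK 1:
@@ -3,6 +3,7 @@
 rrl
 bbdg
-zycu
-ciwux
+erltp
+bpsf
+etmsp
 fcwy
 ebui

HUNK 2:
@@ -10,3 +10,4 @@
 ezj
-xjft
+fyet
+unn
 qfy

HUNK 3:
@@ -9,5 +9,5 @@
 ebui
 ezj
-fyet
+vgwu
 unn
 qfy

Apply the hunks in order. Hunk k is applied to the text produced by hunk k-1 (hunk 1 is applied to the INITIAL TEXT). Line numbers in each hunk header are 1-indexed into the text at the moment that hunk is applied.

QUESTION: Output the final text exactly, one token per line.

Answer: htz
galf
rrl
bbdg
erltp
bpsf
etmsp
fcwy
ebui
ezj
vgwu
unn
qfy
qzm
djbpu

Derivation:
Hunk 1: at line 3 remove [zycu,ciwux] add [erltp,bpsf,etmsp] -> 14 lines: htz galf rrl bbdg erltp bpsf etmsp fcwy ebui ezj xjft qfy qzm djbpu
Hunk 2: at line 10 remove [xjft] add [fyet,unn] -> 15 lines: htz galf rrl bbdg erltp bpsf etmsp fcwy ebui ezj fyet unn qfy qzm djbpu
Hunk 3: at line 9 remove [fyet] add [vgwu] -> 15 lines: htz galf rrl bbdg erltp bpsf etmsp fcwy ebui ezj vgwu unn qfy qzm djbpu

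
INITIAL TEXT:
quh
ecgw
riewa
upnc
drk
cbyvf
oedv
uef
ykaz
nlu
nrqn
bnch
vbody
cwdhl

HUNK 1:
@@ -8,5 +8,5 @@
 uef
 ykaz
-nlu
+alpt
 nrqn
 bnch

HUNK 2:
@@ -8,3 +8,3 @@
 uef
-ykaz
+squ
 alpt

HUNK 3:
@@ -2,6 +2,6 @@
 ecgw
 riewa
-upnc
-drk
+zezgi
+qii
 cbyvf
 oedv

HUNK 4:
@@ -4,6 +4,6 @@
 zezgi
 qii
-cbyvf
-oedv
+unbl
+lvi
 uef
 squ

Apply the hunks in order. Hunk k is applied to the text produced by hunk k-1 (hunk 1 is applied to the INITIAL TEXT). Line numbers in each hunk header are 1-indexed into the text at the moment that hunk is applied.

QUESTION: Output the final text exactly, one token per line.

Answer: quh
ecgw
riewa
zezgi
qii
unbl
lvi
uef
squ
alpt
nrqn
bnch
vbody
cwdhl

Derivation:
Hunk 1: at line 8 remove [nlu] add [alpt] -> 14 lines: quh ecgw riewa upnc drk cbyvf oedv uef ykaz alpt nrqn bnch vbody cwdhl
Hunk 2: at line 8 remove [ykaz] add [squ] -> 14 lines: quh ecgw riewa upnc drk cbyvf oedv uef squ alpt nrqn bnch vbody cwdhl
Hunk 3: at line 2 remove [upnc,drk] add [zezgi,qii] -> 14 lines: quh ecgw riewa zezgi qii cbyvf oedv uef squ alpt nrqn bnch vbody cwdhl
Hunk 4: at line 4 remove [cbyvf,oedv] add [unbl,lvi] -> 14 lines: quh ecgw riewa zezgi qii unbl lvi uef squ alpt nrqn bnch vbody cwdhl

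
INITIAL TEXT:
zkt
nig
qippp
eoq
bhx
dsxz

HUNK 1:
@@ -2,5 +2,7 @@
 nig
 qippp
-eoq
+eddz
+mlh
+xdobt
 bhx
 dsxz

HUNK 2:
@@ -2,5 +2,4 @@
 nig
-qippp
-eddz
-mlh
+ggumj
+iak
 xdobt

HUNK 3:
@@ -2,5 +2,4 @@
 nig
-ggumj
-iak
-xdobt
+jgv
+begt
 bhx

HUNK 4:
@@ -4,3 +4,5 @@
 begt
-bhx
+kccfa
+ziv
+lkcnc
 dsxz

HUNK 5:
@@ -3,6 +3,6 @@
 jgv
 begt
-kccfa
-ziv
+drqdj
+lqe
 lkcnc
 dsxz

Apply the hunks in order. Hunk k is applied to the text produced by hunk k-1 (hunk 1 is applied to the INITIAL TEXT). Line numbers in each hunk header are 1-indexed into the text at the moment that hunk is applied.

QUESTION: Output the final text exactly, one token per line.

Answer: zkt
nig
jgv
begt
drqdj
lqe
lkcnc
dsxz

Derivation:
Hunk 1: at line 2 remove [eoq] add [eddz,mlh,xdobt] -> 8 lines: zkt nig qippp eddz mlh xdobt bhx dsxz
Hunk 2: at line 2 remove [qippp,eddz,mlh] add [ggumj,iak] -> 7 lines: zkt nig ggumj iak xdobt bhx dsxz
Hunk 3: at line 2 remove [ggumj,iak,xdobt] add [jgv,begt] -> 6 lines: zkt nig jgv begt bhx dsxz
Hunk 4: at line 4 remove [bhx] add [kccfa,ziv,lkcnc] -> 8 lines: zkt nig jgv begt kccfa ziv lkcnc dsxz
Hunk 5: at line 3 remove [kccfa,ziv] add [drqdj,lqe] -> 8 lines: zkt nig jgv begt drqdj lqe lkcnc dsxz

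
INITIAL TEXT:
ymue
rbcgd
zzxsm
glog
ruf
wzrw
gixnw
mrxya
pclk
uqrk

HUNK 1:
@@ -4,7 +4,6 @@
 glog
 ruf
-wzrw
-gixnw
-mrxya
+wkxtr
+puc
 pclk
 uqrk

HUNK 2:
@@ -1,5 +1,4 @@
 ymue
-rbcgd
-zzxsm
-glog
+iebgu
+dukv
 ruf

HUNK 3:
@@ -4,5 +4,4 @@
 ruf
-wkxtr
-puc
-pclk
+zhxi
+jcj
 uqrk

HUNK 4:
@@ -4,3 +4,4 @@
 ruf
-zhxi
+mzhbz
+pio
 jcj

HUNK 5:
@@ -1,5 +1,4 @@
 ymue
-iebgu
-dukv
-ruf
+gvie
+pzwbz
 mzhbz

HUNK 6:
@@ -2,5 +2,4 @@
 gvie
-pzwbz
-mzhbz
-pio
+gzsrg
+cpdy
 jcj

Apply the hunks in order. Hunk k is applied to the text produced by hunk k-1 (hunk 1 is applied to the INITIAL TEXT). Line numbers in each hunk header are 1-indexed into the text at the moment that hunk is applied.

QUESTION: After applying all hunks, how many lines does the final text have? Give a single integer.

Hunk 1: at line 4 remove [wzrw,gixnw,mrxya] add [wkxtr,puc] -> 9 lines: ymue rbcgd zzxsm glog ruf wkxtr puc pclk uqrk
Hunk 2: at line 1 remove [rbcgd,zzxsm,glog] add [iebgu,dukv] -> 8 lines: ymue iebgu dukv ruf wkxtr puc pclk uqrk
Hunk 3: at line 4 remove [wkxtr,puc,pclk] add [zhxi,jcj] -> 7 lines: ymue iebgu dukv ruf zhxi jcj uqrk
Hunk 4: at line 4 remove [zhxi] add [mzhbz,pio] -> 8 lines: ymue iebgu dukv ruf mzhbz pio jcj uqrk
Hunk 5: at line 1 remove [iebgu,dukv,ruf] add [gvie,pzwbz] -> 7 lines: ymue gvie pzwbz mzhbz pio jcj uqrk
Hunk 6: at line 2 remove [pzwbz,mzhbz,pio] add [gzsrg,cpdy] -> 6 lines: ymue gvie gzsrg cpdy jcj uqrk
Final line count: 6

Answer: 6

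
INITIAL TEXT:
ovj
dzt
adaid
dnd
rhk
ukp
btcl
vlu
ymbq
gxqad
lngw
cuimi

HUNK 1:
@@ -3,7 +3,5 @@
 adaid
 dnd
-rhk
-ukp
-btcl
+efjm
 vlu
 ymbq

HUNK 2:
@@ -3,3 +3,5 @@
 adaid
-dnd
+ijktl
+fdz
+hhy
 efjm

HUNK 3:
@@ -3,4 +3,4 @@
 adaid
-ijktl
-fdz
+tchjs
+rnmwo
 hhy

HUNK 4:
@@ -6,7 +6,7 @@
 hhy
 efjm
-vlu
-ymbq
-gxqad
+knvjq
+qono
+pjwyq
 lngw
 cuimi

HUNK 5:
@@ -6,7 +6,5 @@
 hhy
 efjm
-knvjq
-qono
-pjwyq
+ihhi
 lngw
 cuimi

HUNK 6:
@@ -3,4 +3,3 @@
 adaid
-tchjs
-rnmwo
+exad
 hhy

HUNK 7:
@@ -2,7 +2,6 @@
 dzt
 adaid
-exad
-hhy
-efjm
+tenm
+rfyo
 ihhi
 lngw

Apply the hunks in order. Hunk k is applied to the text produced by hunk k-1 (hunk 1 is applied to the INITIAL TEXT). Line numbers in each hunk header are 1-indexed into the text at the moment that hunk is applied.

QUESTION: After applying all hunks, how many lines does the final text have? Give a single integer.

Hunk 1: at line 3 remove [rhk,ukp,btcl] add [efjm] -> 10 lines: ovj dzt adaid dnd efjm vlu ymbq gxqad lngw cuimi
Hunk 2: at line 3 remove [dnd] add [ijktl,fdz,hhy] -> 12 lines: ovj dzt adaid ijktl fdz hhy efjm vlu ymbq gxqad lngw cuimi
Hunk 3: at line 3 remove [ijktl,fdz] add [tchjs,rnmwo] -> 12 lines: ovj dzt adaid tchjs rnmwo hhy efjm vlu ymbq gxqad lngw cuimi
Hunk 4: at line 6 remove [vlu,ymbq,gxqad] add [knvjq,qono,pjwyq] -> 12 lines: ovj dzt adaid tchjs rnmwo hhy efjm knvjq qono pjwyq lngw cuimi
Hunk 5: at line 6 remove [knvjq,qono,pjwyq] add [ihhi] -> 10 lines: ovj dzt adaid tchjs rnmwo hhy efjm ihhi lngw cuimi
Hunk 6: at line 3 remove [tchjs,rnmwo] add [exad] -> 9 lines: ovj dzt adaid exad hhy efjm ihhi lngw cuimi
Hunk 7: at line 2 remove [exad,hhy,efjm] add [tenm,rfyo] -> 8 lines: ovj dzt adaid tenm rfyo ihhi lngw cuimi
Final line count: 8

Answer: 8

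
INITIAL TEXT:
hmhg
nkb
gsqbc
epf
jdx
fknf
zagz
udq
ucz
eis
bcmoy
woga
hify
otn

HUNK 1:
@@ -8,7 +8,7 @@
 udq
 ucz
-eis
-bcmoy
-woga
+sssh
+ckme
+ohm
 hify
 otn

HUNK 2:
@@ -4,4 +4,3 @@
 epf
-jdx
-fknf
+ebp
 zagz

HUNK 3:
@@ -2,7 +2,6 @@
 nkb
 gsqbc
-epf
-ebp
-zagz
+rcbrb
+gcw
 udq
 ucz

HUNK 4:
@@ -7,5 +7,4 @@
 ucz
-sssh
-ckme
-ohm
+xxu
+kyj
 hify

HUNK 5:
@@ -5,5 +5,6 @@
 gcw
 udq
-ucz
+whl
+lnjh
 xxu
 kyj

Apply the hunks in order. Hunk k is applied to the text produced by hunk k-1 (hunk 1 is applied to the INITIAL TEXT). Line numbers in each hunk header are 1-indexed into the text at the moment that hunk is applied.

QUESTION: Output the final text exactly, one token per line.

Hunk 1: at line 8 remove [eis,bcmoy,woga] add [sssh,ckme,ohm] -> 14 lines: hmhg nkb gsqbc epf jdx fknf zagz udq ucz sssh ckme ohm hify otn
Hunk 2: at line 4 remove [jdx,fknf] add [ebp] -> 13 lines: hmhg nkb gsqbc epf ebp zagz udq ucz sssh ckme ohm hify otn
Hunk 3: at line 2 remove [epf,ebp,zagz] add [rcbrb,gcw] -> 12 lines: hmhg nkb gsqbc rcbrb gcw udq ucz sssh ckme ohm hify otn
Hunk 4: at line 7 remove [sssh,ckme,ohm] add [xxu,kyj] -> 11 lines: hmhg nkb gsqbc rcbrb gcw udq ucz xxu kyj hify otn
Hunk 5: at line 5 remove [ucz] add [whl,lnjh] -> 12 lines: hmhg nkb gsqbc rcbrb gcw udq whl lnjh xxu kyj hify otn

Answer: hmhg
nkb
gsqbc
rcbrb
gcw
udq
whl
lnjh
xxu
kyj
hify
otn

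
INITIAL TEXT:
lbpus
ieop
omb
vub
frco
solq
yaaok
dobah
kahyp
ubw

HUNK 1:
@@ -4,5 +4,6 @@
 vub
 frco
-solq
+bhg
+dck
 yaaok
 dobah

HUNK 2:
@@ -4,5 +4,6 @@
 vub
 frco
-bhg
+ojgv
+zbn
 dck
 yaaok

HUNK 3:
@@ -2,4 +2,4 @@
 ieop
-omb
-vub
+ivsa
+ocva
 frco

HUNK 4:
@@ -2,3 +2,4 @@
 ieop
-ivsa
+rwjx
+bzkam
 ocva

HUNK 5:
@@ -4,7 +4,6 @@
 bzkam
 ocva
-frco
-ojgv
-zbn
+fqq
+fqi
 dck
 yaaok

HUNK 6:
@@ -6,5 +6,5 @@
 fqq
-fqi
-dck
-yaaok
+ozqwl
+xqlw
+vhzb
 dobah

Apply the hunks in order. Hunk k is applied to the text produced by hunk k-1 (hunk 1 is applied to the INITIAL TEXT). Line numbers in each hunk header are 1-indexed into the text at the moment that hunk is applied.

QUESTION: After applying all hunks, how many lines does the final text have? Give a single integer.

Answer: 12

Derivation:
Hunk 1: at line 4 remove [solq] add [bhg,dck] -> 11 lines: lbpus ieop omb vub frco bhg dck yaaok dobah kahyp ubw
Hunk 2: at line 4 remove [bhg] add [ojgv,zbn] -> 12 lines: lbpus ieop omb vub frco ojgv zbn dck yaaok dobah kahyp ubw
Hunk 3: at line 2 remove [omb,vub] add [ivsa,ocva] -> 12 lines: lbpus ieop ivsa ocva frco ojgv zbn dck yaaok dobah kahyp ubw
Hunk 4: at line 2 remove [ivsa] add [rwjx,bzkam] -> 13 lines: lbpus ieop rwjx bzkam ocva frco ojgv zbn dck yaaok dobah kahyp ubw
Hunk 5: at line 4 remove [frco,ojgv,zbn] add [fqq,fqi] -> 12 lines: lbpus ieop rwjx bzkam ocva fqq fqi dck yaaok dobah kahyp ubw
Hunk 6: at line 6 remove [fqi,dck,yaaok] add [ozqwl,xqlw,vhzb] -> 12 lines: lbpus ieop rwjx bzkam ocva fqq ozqwl xqlw vhzb dobah kahyp ubw
Final line count: 12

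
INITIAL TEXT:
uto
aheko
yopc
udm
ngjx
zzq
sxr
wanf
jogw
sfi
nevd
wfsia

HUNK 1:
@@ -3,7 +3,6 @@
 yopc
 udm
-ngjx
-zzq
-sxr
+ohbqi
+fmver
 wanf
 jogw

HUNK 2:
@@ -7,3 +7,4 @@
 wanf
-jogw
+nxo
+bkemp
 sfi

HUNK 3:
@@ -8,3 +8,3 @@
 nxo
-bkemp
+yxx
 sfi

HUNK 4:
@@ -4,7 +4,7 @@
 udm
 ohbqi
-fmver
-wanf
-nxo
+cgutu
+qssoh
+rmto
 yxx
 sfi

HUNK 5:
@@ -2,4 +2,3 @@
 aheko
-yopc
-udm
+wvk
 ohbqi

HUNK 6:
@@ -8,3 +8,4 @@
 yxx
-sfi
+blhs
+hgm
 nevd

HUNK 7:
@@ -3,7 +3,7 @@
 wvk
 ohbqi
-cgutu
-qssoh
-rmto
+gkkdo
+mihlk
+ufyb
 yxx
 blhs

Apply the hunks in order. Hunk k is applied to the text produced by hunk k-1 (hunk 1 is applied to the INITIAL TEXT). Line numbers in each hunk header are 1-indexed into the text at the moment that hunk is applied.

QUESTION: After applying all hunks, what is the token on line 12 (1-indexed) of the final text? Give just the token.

Hunk 1: at line 3 remove [ngjx,zzq,sxr] add [ohbqi,fmver] -> 11 lines: uto aheko yopc udm ohbqi fmver wanf jogw sfi nevd wfsia
Hunk 2: at line 7 remove [jogw] add [nxo,bkemp] -> 12 lines: uto aheko yopc udm ohbqi fmver wanf nxo bkemp sfi nevd wfsia
Hunk 3: at line 8 remove [bkemp] add [yxx] -> 12 lines: uto aheko yopc udm ohbqi fmver wanf nxo yxx sfi nevd wfsia
Hunk 4: at line 4 remove [fmver,wanf,nxo] add [cgutu,qssoh,rmto] -> 12 lines: uto aheko yopc udm ohbqi cgutu qssoh rmto yxx sfi nevd wfsia
Hunk 5: at line 2 remove [yopc,udm] add [wvk] -> 11 lines: uto aheko wvk ohbqi cgutu qssoh rmto yxx sfi nevd wfsia
Hunk 6: at line 8 remove [sfi] add [blhs,hgm] -> 12 lines: uto aheko wvk ohbqi cgutu qssoh rmto yxx blhs hgm nevd wfsia
Hunk 7: at line 3 remove [cgutu,qssoh,rmto] add [gkkdo,mihlk,ufyb] -> 12 lines: uto aheko wvk ohbqi gkkdo mihlk ufyb yxx blhs hgm nevd wfsia
Final line 12: wfsia

Answer: wfsia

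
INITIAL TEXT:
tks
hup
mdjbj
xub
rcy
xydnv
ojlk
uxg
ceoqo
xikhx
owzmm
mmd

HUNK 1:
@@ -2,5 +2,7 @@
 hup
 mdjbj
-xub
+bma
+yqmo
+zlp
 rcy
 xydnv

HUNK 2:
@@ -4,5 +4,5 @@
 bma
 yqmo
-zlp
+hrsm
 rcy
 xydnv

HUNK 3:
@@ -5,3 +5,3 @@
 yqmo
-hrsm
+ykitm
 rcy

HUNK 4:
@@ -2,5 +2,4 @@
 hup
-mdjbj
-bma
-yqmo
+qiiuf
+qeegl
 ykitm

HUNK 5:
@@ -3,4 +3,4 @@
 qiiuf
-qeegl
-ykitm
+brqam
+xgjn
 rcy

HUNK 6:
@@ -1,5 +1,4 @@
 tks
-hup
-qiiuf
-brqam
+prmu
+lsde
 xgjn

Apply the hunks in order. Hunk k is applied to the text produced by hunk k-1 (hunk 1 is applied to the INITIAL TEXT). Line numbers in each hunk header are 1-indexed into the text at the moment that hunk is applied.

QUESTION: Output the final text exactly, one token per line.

Answer: tks
prmu
lsde
xgjn
rcy
xydnv
ojlk
uxg
ceoqo
xikhx
owzmm
mmd

Derivation:
Hunk 1: at line 2 remove [xub] add [bma,yqmo,zlp] -> 14 lines: tks hup mdjbj bma yqmo zlp rcy xydnv ojlk uxg ceoqo xikhx owzmm mmd
Hunk 2: at line 4 remove [zlp] add [hrsm] -> 14 lines: tks hup mdjbj bma yqmo hrsm rcy xydnv ojlk uxg ceoqo xikhx owzmm mmd
Hunk 3: at line 5 remove [hrsm] add [ykitm] -> 14 lines: tks hup mdjbj bma yqmo ykitm rcy xydnv ojlk uxg ceoqo xikhx owzmm mmd
Hunk 4: at line 2 remove [mdjbj,bma,yqmo] add [qiiuf,qeegl] -> 13 lines: tks hup qiiuf qeegl ykitm rcy xydnv ojlk uxg ceoqo xikhx owzmm mmd
Hunk 5: at line 3 remove [qeegl,ykitm] add [brqam,xgjn] -> 13 lines: tks hup qiiuf brqam xgjn rcy xydnv ojlk uxg ceoqo xikhx owzmm mmd
Hunk 6: at line 1 remove [hup,qiiuf,brqam] add [prmu,lsde] -> 12 lines: tks prmu lsde xgjn rcy xydnv ojlk uxg ceoqo xikhx owzmm mmd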